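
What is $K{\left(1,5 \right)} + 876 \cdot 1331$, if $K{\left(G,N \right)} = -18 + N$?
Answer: $1165943$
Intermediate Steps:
$K{\left(1,5 \right)} + 876 \cdot 1331 = \left(-18 + 5\right) + 876 \cdot 1331 = -13 + 1165956 = 1165943$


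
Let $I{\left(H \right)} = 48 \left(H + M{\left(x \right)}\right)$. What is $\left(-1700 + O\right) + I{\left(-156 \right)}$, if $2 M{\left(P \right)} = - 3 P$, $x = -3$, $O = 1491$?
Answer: $-7481$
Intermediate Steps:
$M{\left(P \right)} = - \frac{3 P}{2}$ ($M{\left(P \right)} = \frac{\left(-3\right) P}{2} = - \frac{3 P}{2}$)
$I{\left(H \right)} = 216 + 48 H$ ($I{\left(H \right)} = 48 \left(H - - \frac{9}{2}\right) = 48 \left(H + \frac{9}{2}\right) = 48 \left(\frac{9}{2} + H\right) = 216 + 48 H$)
$\left(-1700 + O\right) + I{\left(-156 \right)} = \left(-1700 + 1491\right) + \left(216 + 48 \left(-156\right)\right) = -209 + \left(216 - 7488\right) = -209 - 7272 = -7481$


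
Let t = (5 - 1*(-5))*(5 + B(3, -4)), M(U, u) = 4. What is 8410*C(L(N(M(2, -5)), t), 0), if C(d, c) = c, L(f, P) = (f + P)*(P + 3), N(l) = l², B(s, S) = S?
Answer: 0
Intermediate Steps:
t = 10 (t = (5 - 1*(-5))*(5 - 4) = (5 + 5)*1 = 10*1 = 10)
L(f, P) = (3 + P)*(P + f) (L(f, P) = (P + f)*(3 + P) = (3 + P)*(P + f))
8410*C(L(N(M(2, -5)), t), 0) = 8410*0 = 0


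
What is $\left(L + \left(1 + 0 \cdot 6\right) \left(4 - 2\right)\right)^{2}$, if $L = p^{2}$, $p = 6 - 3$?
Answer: $121$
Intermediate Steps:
$p = 3$
$L = 9$ ($L = 3^{2} = 9$)
$\left(L + \left(1 + 0 \cdot 6\right) \left(4 - 2\right)\right)^{2} = \left(9 + \left(1 + 0 \cdot 6\right) \left(4 - 2\right)\right)^{2} = \left(9 + \left(1 + 0\right) 2\right)^{2} = \left(9 + 1 \cdot 2\right)^{2} = \left(9 + 2\right)^{2} = 11^{2} = 121$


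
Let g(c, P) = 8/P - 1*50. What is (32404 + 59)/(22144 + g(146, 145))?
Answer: 4707135/3203638 ≈ 1.4693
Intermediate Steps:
g(c, P) = -50 + 8/P (g(c, P) = 8/P - 50 = -50 + 8/P)
(32404 + 59)/(22144 + g(146, 145)) = (32404 + 59)/(22144 + (-50 + 8/145)) = 32463/(22144 + (-50 + 8*(1/145))) = 32463/(22144 + (-50 + 8/145)) = 32463/(22144 - 7242/145) = 32463/(3203638/145) = 32463*(145/3203638) = 4707135/3203638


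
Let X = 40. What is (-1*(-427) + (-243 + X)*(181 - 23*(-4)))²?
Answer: 3024120064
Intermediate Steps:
(-1*(-427) + (-243 + X)*(181 - 23*(-4)))² = (-1*(-427) + (-243 + 40)*(181 - 23*(-4)))² = (427 - 203*(181 + 92))² = (427 - 203*273)² = (427 - 55419)² = (-54992)² = 3024120064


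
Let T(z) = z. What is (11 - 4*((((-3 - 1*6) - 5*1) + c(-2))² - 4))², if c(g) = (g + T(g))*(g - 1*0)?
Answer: 13689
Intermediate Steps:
c(g) = 2*g² (c(g) = (g + g)*(g - 1*0) = (2*g)*(g + 0) = (2*g)*g = 2*g²)
(11 - 4*((((-3 - 1*6) - 5*1) + c(-2))² - 4))² = (11 - 4*((((-3 - 1*6) - 5*1) + 2*(-2)²)² - 4))² = (11 - 4*((((-3 - 6) - 5) + 2*4)² - 4))² = (11 - 4*(((-9 - 5) + 8)² - 4))² = (11 - 4*((-14 + 8)² - 4))² = (11 - 4*((-6)² - 4))² = (11 - 4*(36 - 4))² = (11 - 4*32)² = (11 - 128)² = (-117)² = 13689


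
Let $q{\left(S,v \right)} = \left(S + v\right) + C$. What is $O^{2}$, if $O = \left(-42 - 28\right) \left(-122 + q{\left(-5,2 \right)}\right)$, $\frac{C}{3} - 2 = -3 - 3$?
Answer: $91968100$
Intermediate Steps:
$C = -12$ ($C = 6 + 3 \left(-3 - 3\right) = 6 + 3 \left(-6\right) = 6 - 18 = -12$)
$q{\left(S,v \right)} = -12 + S + v$ ($q{\left(S,v \right)} = \left(S + v\right) - 12 = -12 + S + v$)
$O = 9590$ ($O = \left(-42 - 28\right) \left(-122 - 15\right) = - 70 \left(-122 - 15\right) = \left(-70\right) \left(-137\right) = 9590$)
$O^{2} = 9590^{2} = 91968100$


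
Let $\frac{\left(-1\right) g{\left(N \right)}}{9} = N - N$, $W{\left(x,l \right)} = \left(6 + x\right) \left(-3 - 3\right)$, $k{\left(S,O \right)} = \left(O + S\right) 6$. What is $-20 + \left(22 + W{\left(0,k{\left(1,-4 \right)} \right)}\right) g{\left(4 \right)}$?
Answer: $-20$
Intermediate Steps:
$k{\left(S,O \right)} = 6 O + 6 S$
$W{\left(x,l \right)} = -36 - 6 x$ ($W{\left(x,l \right)} = \left(6 + x\right) \left(-6\right) = -36 - 6 x$)
$g{\left(N \right)} = 0$ ($g{\left(N \right)} = - 9 \left(N - N\right) = \left(-9\right) 0 = 0$)
$-20 + \left(22 + W{\left(0,k{\left(1,-4 \right)} \right)}\right) g{\left(4 \right)} = -20 + \left(22 - 36\right) 0 = -20 - 0 = -20 + 0 = -20$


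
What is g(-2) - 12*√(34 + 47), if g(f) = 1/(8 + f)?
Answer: -647/6 ≈ -107.83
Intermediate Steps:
g(-2) - 12*√(34 + 47) = 1/(8 - 2) - 12*√(34 + 47) = 1/6 - 12*√81 = ⅙ - 12*9 = ⅙ - 108 = -647/6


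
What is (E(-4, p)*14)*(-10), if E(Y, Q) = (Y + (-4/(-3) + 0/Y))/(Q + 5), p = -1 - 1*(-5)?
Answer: 1120/27 ≈ 41.482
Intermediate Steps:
p = 4 (p = -1 + 5 = 4)
E(Y, Q) = (4/3 + Y)/(5 + Q) (E(Y, Q) = (Y + (-4*(-1/3) + 0))/(5 + Q) = (Y + (4/3 + 0))/(5 + Q) = (Y + 4/3)/(5 + Q) = (4/3 + Y)/(5 + Q))
(E(-4, p)*14)*(-10) = (((4/3 - 4)/(5 + 4))*14)*(-10) = ((-8/3/9)*14)*(-10) = (((1/9)*(-8/3))*14)*(-10) = -8/27*14*(-10) = -112/27*(-10) = 1120/27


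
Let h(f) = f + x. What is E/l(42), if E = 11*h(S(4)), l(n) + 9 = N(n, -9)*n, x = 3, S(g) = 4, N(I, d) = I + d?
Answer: 77/1377 ≈ 0.055919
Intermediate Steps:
h(f) = 3 + f (h(f) = f + 3 = 3 + f)
l(n) = -9 + n*(-9 + n) (l(n) = -9 + (n - 9)*n = -9 + (-9 + n)*n = -9 + n*(-9 + n))
E = 77 (E = 11*(3 + 4) = 11*7 = 77)
E/l(42) = 77/(-9 + 42*(-9 + 42)) = 77/(-9 + 42*33) = 77/(-9 + 1386) = 77/1377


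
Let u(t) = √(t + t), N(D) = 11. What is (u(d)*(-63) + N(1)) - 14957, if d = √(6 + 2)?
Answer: -14946 - 126*2^(¼) ≈ -15096.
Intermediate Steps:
d = 2*√2 (d = √8 = 2*√2 ≈ 2.8284)
u(t) = √2*√t (u(t) = √(2*t) = √2*√t)
(u(d)*(-63) + N(1)) - 14957 = ((√2*√(2*√2))*(-63) + 11) - 14957 = ((√2*2^(¾))*(-63) + 11) - 14957 = ((2*2^(¼))*(-63) + 11) - 14957 = (-126*2^(¼) + 11) - 14957 = (11 - 126*2^(¼)) - 14957 = -14946 - 126*2^(¼)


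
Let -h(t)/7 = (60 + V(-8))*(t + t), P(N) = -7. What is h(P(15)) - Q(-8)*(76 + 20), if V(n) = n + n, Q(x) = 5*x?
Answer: 8152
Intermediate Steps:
V(n) = 2*n
h(t) = -616*t (h(t) = -7*(60 + 2*(-8))*(t + t) = -7*(60 - 16)*2*t = -308*2*t = -616*t)
h(P(15)) - Q(-8)*(76 + 20) = -616*(-7) - 5*(-8)*(76 + 20) = 4312 - (-40)*96 = 4312 - 1*(-3840) = 4312 + 3840 = 8152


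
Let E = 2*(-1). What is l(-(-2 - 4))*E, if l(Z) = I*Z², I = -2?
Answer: 144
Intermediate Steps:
E = -2
l(Z) = -2*Z²
l(-(-2 - 4))*E = -2*(-2 - 4)²*(-2) = -2*(-1*(-6))²*(-2) = -2*6²*(-2) = -2*36*(-2) = -72*(-2) = 144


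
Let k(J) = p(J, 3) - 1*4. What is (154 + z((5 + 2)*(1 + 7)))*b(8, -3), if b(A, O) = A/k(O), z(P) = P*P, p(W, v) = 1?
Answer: -26320/3 ≈ -8773.3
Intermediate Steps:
k(J) = -3 (k(J) = 1 - 1*4 = 1 - 4 = -3)
z(P) = P²
b(A, O) = -A/3 (b(A, O) = A/(-3) = A*(-⅓) = -A/3)
(154 + z((5 + 2)*(1 + 7)))*b(8, -3) = (154 + ((5 + 2)*(1 + 7))²)*(-⅓*8) = (154 + (7*8)²)*(-8/3) = (154 + 56²)*(-8/3) = (154 + 3136)*(-8/3) = 3290*(-8/3) = -26320/3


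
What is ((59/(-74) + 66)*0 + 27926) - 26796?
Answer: 1130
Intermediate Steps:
((59/(-74) + 66)*0 + 27926) - 26796 = ((59*(-1/74) + 66)*0 + 27926) - 26796 = ((-59/74 + 66)*0 + 27926) - 26796 = ((4825/74)*0 + 27926) - 26796 = (0 + 27926) - 26796 = 27926 - 26796 = 1130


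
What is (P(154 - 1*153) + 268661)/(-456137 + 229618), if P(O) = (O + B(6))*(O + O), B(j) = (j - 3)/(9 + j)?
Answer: -1343317/1132595 ≈ -1.1861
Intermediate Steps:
B(j) = (-3 + j)/(9 + j)
P(O) = 2*O*(1/5 + O) (P(O) = (O + (-3 + 6)/(9 + 6))*(O + O) = (O + 3/15)*(2*O) = (O + (1/15)*3)*(2*O) = (O + 1/5)*(2*O) = (1/5 + O)*(2*O) = 2*O*(1/5 + O))
(P(154 - 1*153) + 268661)/(-456137 + 229618) = (2*(154 - 1*153)*(1 + 5*(154 - 1*153))/5 + 268661)/(-456137 + 229618) = (2*(154 - 153)*(1 + 5*(154 - 153))/5 + 268661)/(-226519) = ((2/5)*1*(1 + 5*1) + 268661)*(-1/226519) = ((2/5)*1*(1 + 5) + 268661)*(-1/226519) = ((2/5)*1*6 + 268661)*(-1/226519) = (12/5 + 268661)*(-1/226519) = (1343317/5)*(-1/226519) = -1343317/1132595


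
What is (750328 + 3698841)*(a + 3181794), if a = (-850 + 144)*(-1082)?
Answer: 17555023834934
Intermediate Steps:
a = 763892 (a = -706*(-1082) = 763892)
(750328 + 3698841)*(a + 3181794) = (750328 + 3698841)*(763892 + 3181794) = 4449169*3945686 = 17555023834934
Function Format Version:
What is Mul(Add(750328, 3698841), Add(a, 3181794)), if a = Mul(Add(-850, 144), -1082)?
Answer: 17555023834934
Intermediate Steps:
a = 763892 (a = Mul(-706, -1082) = 763892)
Mul(Add(750328, 3698841), Add(a, 3181794)) = Mul(Add(750328, 3698841), Add(763892, 3181794)) = Mul(4449169, 3945686) = 17555023834934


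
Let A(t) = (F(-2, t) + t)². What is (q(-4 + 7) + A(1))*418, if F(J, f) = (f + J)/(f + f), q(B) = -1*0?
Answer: 209/2 ≈ 104.50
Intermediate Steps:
q(B) = 0
F(J, f) = (J + f)/(2*f) (F(J, f) = (J + f)/((2*f)) = (J + f)*(1/(2*f)) = (J + f)/(2*f))
A(t) = (t + (-2 + t)/(2*t))² (A(t) = ((-2 + t)/(2*t) + t)² = (t + (-2 + t)/(2*t))²)
(q(-4 + 7) + A(1))*418 = (0 + (¼)*(-2 + 1 + 2*1²)²/1²)*418 = (0 + (¼)*1*(-2 + 1 + 2*1)²)*418 = (0 + (¼)*1*(-2 + 1 + 2)²)*418 = (0 + (¼)*1*1²)*418 = (0 + (¼)*1*1)*418 = (0 + ¼)*418 = (¼)*418 = 209/2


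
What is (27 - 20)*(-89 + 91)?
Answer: 14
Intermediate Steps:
(27 - 20)*(-89 + 91) = 7*2 = 14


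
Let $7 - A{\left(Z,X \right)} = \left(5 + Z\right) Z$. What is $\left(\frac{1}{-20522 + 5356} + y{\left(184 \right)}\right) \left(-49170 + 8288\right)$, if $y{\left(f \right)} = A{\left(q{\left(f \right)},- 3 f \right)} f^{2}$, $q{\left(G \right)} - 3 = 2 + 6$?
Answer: $\frac{1773762791995225}{7583} \approx 2.3391 \cdot 10^{11}$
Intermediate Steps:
$q{\left(G \right)} = 11$ ($q{\left(G \right)} = 3 + \left(2 + 6\right) = 3 + 8 = 11$)
$A{\left(Z,X \right)} = 7 - Z \left(5 + Z\right)$ ($A{\left(Z,X \right)} = 7 - \left(5 + Z\right) Z = 7 - Z \left(5 + Z\right)$)
$y{\left(f \right)} = - 169 f^{2}$ ($y{\left(f \right)} = \left(7 - 11^{2} - 55\right) f^{2} = \left(7 - 121 - 55\right) f^{2} = - 169 f^{2}$)
$\left(\frac{1}{-20522 + 5356} + y{\left(184 \right)}\right) \left(-49170 + 8288\right) = \left(\frac{1}{-20522 + 5356} - 169 \cdot 184^{2}\right) \left(-49170 + 8288\right) = \left(\frac{1}{-15166} - 5721664\right) \left(-40882\right) = \left(- \frac{1}{15166} - 5721664\right) \left(-40882\right) = \left(- \frac{86774756225}{15166}\right) \left(-40882\right) = \frac{1773762791995225}{7583}$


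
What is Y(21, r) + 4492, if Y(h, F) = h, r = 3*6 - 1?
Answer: 4513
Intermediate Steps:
r = 17 (r = 18 - 1 = 17)
Y(21, r) + 4492 = 21 + 4492 = 4513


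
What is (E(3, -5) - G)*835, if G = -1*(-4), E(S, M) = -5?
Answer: -7515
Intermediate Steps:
G = 4
(E(3, -5) - G)*835 = (-5 - 1*4)*835 = (-5 - 4)*835 = -9*835 = -7515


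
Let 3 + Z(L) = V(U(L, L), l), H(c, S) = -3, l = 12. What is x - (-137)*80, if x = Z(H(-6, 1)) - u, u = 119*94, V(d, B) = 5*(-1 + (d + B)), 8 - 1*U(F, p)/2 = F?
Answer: -64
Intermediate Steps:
U(F, p) = 16 - 2*F
V(d, B) = -5 + 5*B + 5*d (V(d, B) = 5*(-1 + (B + d)) = 5*(-1 + B + d) = -5 + 5*B + 5*d)
u = 11186
Z(L) = 132 - 10*L (Z(L) = -3 + (-5 + 5*12 + 5*(16 - 2*L)) = -3 + (-5 + 60 + (80 - 10*L)) = -3 + (135 - 10*L) = 132 - 10*L)
x = -11024 (x = (132 - 10*(-3)) - 1*11186 = (132 + 30) - 11186 = 162 - 11186 = -11024)
x - (-137)*80 = -11024 - (-137)*80 = -11024 - 1*(-10960) = -11024 + 10960 = -64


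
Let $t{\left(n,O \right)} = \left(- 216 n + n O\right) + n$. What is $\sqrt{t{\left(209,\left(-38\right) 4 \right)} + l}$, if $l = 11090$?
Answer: $i \sqrt{65613} \approx 256.15 i$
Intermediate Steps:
$t{\left(n,O \right)} = - 215 n + O n$ ($t{\left(n,O \right)} = \left(- 216 n + O n\right) + n = - 215 n + O n$)
$\sqrt{t{\left(209,\left(-38\right) 4 \right)} + l} = \sqrt{209 \left(-215 - 152\right) + 11090} = \sqrt{209 \left(-367\right) + 11090} = \sqrt{-76703 + 11090} = \sqrt{-65613} = i \sqrt{65613}$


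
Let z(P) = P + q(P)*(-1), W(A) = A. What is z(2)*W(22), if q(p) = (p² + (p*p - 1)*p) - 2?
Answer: -132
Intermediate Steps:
q(p) = -2 + p² + p*(-1 + p²) (q(p) = (p² + (p² - 1)*p) - 2 = (p² + (-1 + p²)*p) - 2 = (p² + p*(-1 + p²)) - 2 = -2 + p² + p*(-1 + p²))
z(P) = 2 - P² - P³ + 2*P (z(P) = P + (-2 + P² + P³ - P)*(-1) = P + (2 + P - P² - P³) = 2 - P² - P³ + 2*P)
z(2)*W(22) = (2 - 1*2² - 1*2³ + 2*2)*22 = (2 - 1*4 - 1*8 + 4)*22 = (2 - 4 - 8 + 4)*22 = -6*22 = -132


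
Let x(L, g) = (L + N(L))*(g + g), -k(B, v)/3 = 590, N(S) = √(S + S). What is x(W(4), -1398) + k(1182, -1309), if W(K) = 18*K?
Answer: -236634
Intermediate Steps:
N(S) = √2*√S (N(S) = √(2*S) = √2*√S)
k(B, v) = -1770 (k(B, v) = -3*590 = -1770)
x(L, g) = 2*g*(L + √2*√L) (x(L, g) = (L + √2*√L)*(g + g) = (L + √2*√L)*(2*g) = 2*g*(L + √2*√L))
x(W(4), -1398) + k(1182, -1309) = 2*(-1398)*(18*4 + √2*√(18*4)) - 1770 = 2*(-1398)*(72 + √2*√72) - 1770 = 2*(-1398)*(72 + √2*(6*√2)) - 1770 = 2*(-1398)*(72 + 12) - 1770 = 2*(-1398)*84 - 1770 = -234864 - 1770 = -236634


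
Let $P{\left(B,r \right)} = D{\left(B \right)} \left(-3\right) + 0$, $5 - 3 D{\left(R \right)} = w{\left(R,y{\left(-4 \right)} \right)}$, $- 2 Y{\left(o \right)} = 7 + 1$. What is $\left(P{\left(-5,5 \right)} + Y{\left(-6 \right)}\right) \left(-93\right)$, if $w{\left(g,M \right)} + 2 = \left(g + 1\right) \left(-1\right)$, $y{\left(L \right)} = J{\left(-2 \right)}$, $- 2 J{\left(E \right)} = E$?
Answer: $651$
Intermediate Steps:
$J{\left(E \right)} = - \frac{E}{2}$
$Y{\left(o \right)} = -4$ ($Y{\left(o \right)} = - \frac{7 + 1}{2} = \left(- \frac{1}{2}\right) 8 = -4$)
$y{\left(L \right)} = 1$ ($y{\left(L \right)} = \left(- \frac{1}{2}\right) \left(-2\right) = 1$)
$w{\left(g,M \right)} = -3 - g$ ($w{\left(g,M \right)} = -2 + \left(g + 1\right) \left(-1\right) = -2 + \left(1 + g\right) \left(-1\right) = -2 - \left(1 + g\right) = -3 - g$)
$D{\left(R \right)} = \frac{8}{3} + \frac{R}{3}$ ($D{\left(R \right)} = \frac{5}{3} - \frac{-3 - R}{3} = \frac{5}{3} + \left(1 + \frac{R}{3}\right) = \frac{8}{3} + \frac{R}{3}$)
$P{\left(B,r \right)} = -8 - B$ ($P{\left(B,r \right)} = \left(\frac{8}{3} + \frac{B}{3}\right) \left(-3\right) + 0 = \left(-8 - B\right) + 0 = -8 - B$)
$\left(P{\left(-5,5 \right)} + Y{\left(-6 \right)}\right) \left(-93\right) = \left(\left(-8 - -5\right) - 4\right) \left(-93\right) = \left(\left(-8 + 5\right) - 4\right) \left(-93\right) = \left(-3 - 4\right) \left(-93\right) = \left(-7\right) \left(-93\right) = 651$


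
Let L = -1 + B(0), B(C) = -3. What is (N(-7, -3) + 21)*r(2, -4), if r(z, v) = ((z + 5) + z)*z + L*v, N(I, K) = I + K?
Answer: 374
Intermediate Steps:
L = -4 (L = -1 - 3 = -4)
r(z, v) = -4*v + z*(5 + 2*z) (r(z, v) = ((z + 5) + z)*z - 4*v = ((5 + z) + z)*z - 4*v = (5 + 2*z)*z - 4*v = z*(5 + 2*z) - 4*v = -4*v + z*(5 + 2*z))
(N(-7, -3) + 21)*r(2, -4) = ((-7 - 3) + 21)*(-4*(-4) + 2*2**2 + 5*2) = (-10 + 21)*(16 + 2*4 + 10) = 11*(16 + 8 + 10) = 11*34 = 374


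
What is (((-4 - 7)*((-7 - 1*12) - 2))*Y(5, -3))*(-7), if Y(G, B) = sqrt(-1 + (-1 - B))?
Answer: -1617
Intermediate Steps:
Y(G, B) = sqrt(-2 - B)
(((-4 - 7)*((-7 - 1*12) - 2))*Y(5, -3))*(-7) = (((-4 - 7)*((-7 - 1*12) - 2))*sqrt(-2 - 1*(-3)))*(-7) = ((-11*((-7 - 12) - 2))*sqrt(-2 + 3))*(-7) = ((-11*(-19 - 2))*sqrt(1))*(-7) = (-11*(-21)*1)*(-7) = (231*1)*(-7) = 231*(-7) = -1617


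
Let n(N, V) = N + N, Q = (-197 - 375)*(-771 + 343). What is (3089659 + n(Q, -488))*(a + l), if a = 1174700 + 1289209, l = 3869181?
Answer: 22667972039190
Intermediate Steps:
a = 2463909
Q = 244816 (Q = -572*(-428) = 244816)
n(N, V) = 2*N
(3089659 + n(Q, -488))*(a + l) = (3089659 + 2*244816)*(2463909 + 3869181) = (3089659 + 489632)*6333090 = 3579291*6333090 = 22667972039190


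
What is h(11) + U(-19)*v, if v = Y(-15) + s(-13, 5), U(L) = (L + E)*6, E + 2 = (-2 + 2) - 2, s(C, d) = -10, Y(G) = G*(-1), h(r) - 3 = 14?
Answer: -673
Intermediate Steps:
h(r) = 17 (h(r) = 3 + 14 = 17)
Y(G) = -G
E = -4 (E = -2 + ((-2 + 2) - 2) = -2 + (0 - 2) = -2 - 2 = -4)
U(L) = -24 + 6*L (U(L) = (L - 4)*6 = (-4 + L)*6 = -24 + 6*L)
v = 5 (v = -1*(-15) - 10 = 15 - 10 = 5)
h(11) + U(-19)*v = 17 + (-24 + 6*(-19))*5 = 17 + (-24 - 114)*5 = 17 - 138*5 = 17 - 690 = -673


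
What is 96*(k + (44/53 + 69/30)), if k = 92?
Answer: 2420112/265 ≈ 9132.5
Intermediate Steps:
96*(k + (44/53 + 69/30)) = 96*(92 + (44/53 + 69/30)) = 96*(92 + (44*(1/53) + 69*(1/30))) = 96*(92 + (44/53 + 23/10)) = 96*(92 + 1659/530) = 96*(50419/530) = 2420112/265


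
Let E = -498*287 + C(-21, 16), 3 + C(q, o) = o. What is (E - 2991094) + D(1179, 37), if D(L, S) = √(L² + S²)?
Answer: -3134007 + √1391410 ≈ -3.1328e+6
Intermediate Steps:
C(q, o) = -3 + o
E = -142913 (E = -498*287 + (-3 + 16) = -142926 + 13 = -142913)
(E - 2991094) + D(1179, 37) = (-142913 - 2991094) + √(1179² + 37²) = -3134007 + √(1390041 + 1369) = -3134007 + √1391410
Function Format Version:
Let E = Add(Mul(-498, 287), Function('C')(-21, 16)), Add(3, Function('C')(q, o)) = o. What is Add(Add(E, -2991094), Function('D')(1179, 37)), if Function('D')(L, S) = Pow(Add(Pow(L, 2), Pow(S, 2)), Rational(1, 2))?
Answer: Add(-3134007, Pow(1391410, Rational(1, 2))) ≈ -3.1328e+6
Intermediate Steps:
Function('C')(q, o) = Add(-3, o)
E = -142913 (E = Add(Mul(-498, 287), Add(-3, 16)) = Add(-142926, 13) = -142913)
Add(Add(E, -2991094), Function('D')(1179, 37)) = Add(Add(-142913, -2991094), Pow(Add(Pow(1179, 2), Pow(37, 2)), Rational(1, 2))) = Add(-3134007, Pow(Add(1390041, 1369), Rational(1, 2))) = Add(-3134007, Pow(1391410, Rational(1, 2)))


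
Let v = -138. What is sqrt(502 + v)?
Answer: 2*sqrt(91) ≈ 19.079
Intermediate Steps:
sqrt(502 + v) = sqrt(502 - 138) = sqrt(364) = 2*sqrt(91)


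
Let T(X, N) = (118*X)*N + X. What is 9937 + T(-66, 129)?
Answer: -994781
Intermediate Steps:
T(X, N) = X + 118*N*X (T(X, N) = 118*N*X + X = X + 118*N*X)
9937 + T(-66, 129) = 9937 - 66*(1 + 118*129) = 9937 - 66*(1 + 15222) = 9937 - 66*15223 = 9937 - 1004718 = -994781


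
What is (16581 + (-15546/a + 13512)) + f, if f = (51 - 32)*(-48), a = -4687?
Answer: 136786893/4687 ≈ 29184.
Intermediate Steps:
f = -912 (f = 19*(-48) = -912)
(16581 + (-15546/a + 13512)) + f = (16581 + (-15546/(-4687) + 13512)) - 912 = (16581 + (-15546*(-1/4687) + 13512)) - 912 = (16581 + (15546/4687 + 13512)) - 912 = (16581 + 63346290/4687) - 912 = 141061437/4687 - 912 = 136786893/4687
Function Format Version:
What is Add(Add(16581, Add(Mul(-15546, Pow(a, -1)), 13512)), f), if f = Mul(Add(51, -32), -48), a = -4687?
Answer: Rational(136786893, 4687) ≈ 29184.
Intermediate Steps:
f = -912 (f = Mul(19, -48) = -912)
Add(Add(16581, Add(Mul(-15546, Pow(a, -1)), 13512)), f) = Add(Add(16581, Add(Mul(-15546, Pow(-4687, -1)), 13512)), -912) = Add(Add(16581, Add(Mul(-15546, Rational(-1, 4687)), 13512)), -912) = Add(Add(16581, Add(Rational(15546, 4687), 13512)), -912) = Add(Add(16581, Rational(63346290, 4687)), -912) = Add(Rational(141061437, 4687), -912) = Rational(136786893, 4687)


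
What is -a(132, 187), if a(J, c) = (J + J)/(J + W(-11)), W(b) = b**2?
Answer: -24/23 ≈ -1.0435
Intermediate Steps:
a(J, c) = 2*J/(121 + J) (a(J, c) = (J + J)/(J + (-11)**2) = (2*J)/(J + 121) = (2*J)/(121 + J) = 2*J/(121 + J))
-a(132, 187) = -2*132/(121 + 132) = -2*132/253 = -1*24/23 = -24/23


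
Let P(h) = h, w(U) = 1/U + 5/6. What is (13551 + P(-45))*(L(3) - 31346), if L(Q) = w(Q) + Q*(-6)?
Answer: -423586427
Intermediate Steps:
w(U) = ⅚ + 1/U (w(U) = 1/U + 5*(⅙) = 1/U + ⅚ = ⅚ + 1/U)
L(Q) = ⅚ + 1/Q - 6*Q (L(Q) = (⅚ + 1/Q) + Q*(-6) = (⅚ + 1/Q) - 6*Q = ⅚ + 1/Q - 6*Q)
(13551 + P(-45))*(L(3) - 31346) = (13551 - 45)*((⅚ + 1/3 - 6*3) - 31346) = 13506*((⅚ + ⅓ - 18) - 31346) = 13506*(-101/6 - 31346) = 13506*(-188177/6) = -423586427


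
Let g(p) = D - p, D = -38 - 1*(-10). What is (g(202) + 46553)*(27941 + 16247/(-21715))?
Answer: 28105209517464/21715 ≈ 1.2943e+9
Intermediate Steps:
D = -28 (D = -38 + 10 = -28)
g(p) = -28 - p
(g(202) + 46553)*(27941 + 16247/(-21715)) = ((-28 - 1*202) + 46553)*(27941 + 16247/(-21715)) = ((-28 - 202) + 46553)*(27941 + 16247*(-1/21715)) = (-230 + 46553)*(27941 - 16247/21715) = 46323*(606722568/21715) = 28105209517464/21715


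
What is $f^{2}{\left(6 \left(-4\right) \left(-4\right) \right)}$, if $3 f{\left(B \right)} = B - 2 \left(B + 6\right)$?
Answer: $1296$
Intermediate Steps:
$f{\left(B \right)} = -4 - \frac{B}{3}$ ($f{\left(B \right)} = \frac{B - 2 \left(B + 6\right)}{3} = \frac{B - 2 \left(6 + B\right)}{3} = \frac{B - \left(12 + 2 B\right)}{3} = \frac{-12 - B}{3} = -4 - \frac{B}{3}$)
$f^{2}{\left(6 \left(-4\right) \left(-4\right) \right)} = \left(-4 - \frac{6 \left(-4\right) \left(-4\right)}{3}\right)^{2} = \left(-4 - \frac{\left(-24\right) \left(-4\right)}{3}\right)^{2} = \left(-4 - 32\right)^{2} = \left(-36\right)^{2} = 1296$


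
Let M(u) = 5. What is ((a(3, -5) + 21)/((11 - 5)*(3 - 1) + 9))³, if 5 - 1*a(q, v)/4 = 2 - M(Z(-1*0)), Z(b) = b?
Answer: 148877/9261 ≈ 16.076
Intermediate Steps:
a(q, v) = 32 (a(q, v) = 20 - 4*(2 - 1*5) = 20 - 4*(2 - 5) = 20 - 4*(-3) = 20 + 12 = 32)
((a(3, -5) + 21)/((11 - 5)*(3 - 1) + 9))³ = ((32 + 21)/((11 - 5)*(3 - 1) + 9))³ = (53/(6*2 + 9))³ = (53/(12 + 9))³ = (53/21)³ = 148877/9261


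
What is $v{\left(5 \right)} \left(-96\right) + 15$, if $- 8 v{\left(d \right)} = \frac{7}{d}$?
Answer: $\frac{159}{5} \approx 31.8$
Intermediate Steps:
$v{\left(d \right)} = - \frac{7}{8 d}$ ($v{\left(d \right)} = - \frac{7 \frac{1}{d}}{8} = - \frac{7}{8 d}$)
$v{\left(5 \right)} \left(-96\right) + 15 = - \frac{7}{8 \cdot 5} \left(-96\right) + 15 = \left(- \frac{7}{8}\right) \frac{1}{5} \left(-96\right) + 15 = \left(- \frac{7}{40}\right) \left(-96\right) + 15 = \frac{84}{5} + 15 = \frac{159}{5}$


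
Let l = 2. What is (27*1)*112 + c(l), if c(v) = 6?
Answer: 3030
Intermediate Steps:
(27*1)*112 + c(l) = (27*1)*112 + 6 = 27*112 + 6 = 3024 + 6 = 3030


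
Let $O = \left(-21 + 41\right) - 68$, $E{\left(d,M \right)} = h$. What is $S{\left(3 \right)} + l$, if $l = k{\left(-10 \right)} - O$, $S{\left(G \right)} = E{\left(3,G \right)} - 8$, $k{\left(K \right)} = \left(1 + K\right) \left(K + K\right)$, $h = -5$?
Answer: $215$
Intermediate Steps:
$E{\left(d,M \right)} = -5$
$O = -48$ ($O = 20 - 68 = -48$)
$k{\left(K \right)} = 2 K \left(1 + K\right)$ ($k{\left(K \right)} = \left(1 + K\right) 2 K = 2 K \left(1 + K\right)$)
$S{\left(G \right)} = -13$ ($S{\left(G \right)} = -5 - 8 = -13$)
$l = 228$ ($l = 2 \left(-10\right) \left(1 - 10\right) - -48 = 2 \left(-10\right) \left(-9\right) + 48 = 180 + 48 = 228$)
$S{\left(3 \right)} + l = -13 + 228 = 215$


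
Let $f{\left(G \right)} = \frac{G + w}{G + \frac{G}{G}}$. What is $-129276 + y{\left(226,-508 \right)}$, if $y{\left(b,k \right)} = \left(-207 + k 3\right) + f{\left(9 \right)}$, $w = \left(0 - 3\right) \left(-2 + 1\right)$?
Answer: $- \frac{655029}{5} \approx -1.3101 \cdot 10^{5}$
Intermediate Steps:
$w = 3$ ($w = \left(-3\right) \left(-1\right) = 3$)
$f{\left(G \right)} = \frac{3 + G}{1 + G}$ ($f{\left(G \right)} = \frac{G + 3}{G + \frac{G}{G}} = \frac{3 + G}{G + 1} = \frac{3 + G}{1 + G}$)
$y{\left(b,k \right)} = - \frac{1029}{5} + 3 k$ ($y{\left(b,k \right)} = \left(-207 + k 3\right) + \frac{3 + 9}{1 + 9} = \left(-207 + 3 k\right) + \frac{1}{10} \cdot 12 = \left(-207 + 3 k\right) + \frac{6}{5} = - \frac{1029}{5} + 3 k$)
$-129276 + y{\left(226,-508 \right)} = -129276 + \left(- \frac{1029}{5} + 3 \left(-508\right)\right) = -129276 - \frac{8649}{5} = - \frac{655029}{5}$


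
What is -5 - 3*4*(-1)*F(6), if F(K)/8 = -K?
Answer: -581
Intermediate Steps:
F(K) = -8*K (F(K) = 8*(-K) = -8*K)
-5 - 3*4*(-1)*F(6) = -5 - 3*4*(-1)*(-8*6) = -5 - (-12)*(-48) = -5 - 3*192 = -5 - 576 = -581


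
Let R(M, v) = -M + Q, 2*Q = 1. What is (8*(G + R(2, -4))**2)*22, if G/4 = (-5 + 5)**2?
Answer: 396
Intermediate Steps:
Q = 1/2 (Q = (1/2)*1 = 1/2 ≈ 0.50000)
G = 0 (G = 4*(-5 + 5)**2 = 4*0**2 = 4*0 = 0)
R(M, v) = 1/2 - M (R(M, v) = -M + 1/2 = 1/2 - M)
(8*(G + R(2, -4))**2)*22 = (8*(0 + (1/2 - 1*2))**2)*22 = (8*(0 + (1/2 - 2))**2)*22 = (8*(0 - 3/2)**2)*22 = (8*(-3/2)**2)*22 = (8*(9/4))*22 = 18*22 = 396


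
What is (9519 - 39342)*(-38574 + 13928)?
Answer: 735017658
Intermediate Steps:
(9519 - 39342)*(-38574 + 13928) = -29823*(-24646) = 735017658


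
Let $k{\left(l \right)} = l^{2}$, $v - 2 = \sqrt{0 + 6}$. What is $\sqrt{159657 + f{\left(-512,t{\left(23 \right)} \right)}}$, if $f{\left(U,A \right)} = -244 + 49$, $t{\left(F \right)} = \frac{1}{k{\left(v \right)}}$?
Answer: $3 \sqrt{17718} \approx 399.33$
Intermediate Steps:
$v = 2 + \sqrt{6}$ ($v = 2 + \sqrt{0 + 6} = 2 + \sqrt{6} \approx 4.4495$)
$t{\left(F \right)} = \frac{1}{\left(2 + \sqrt{6}\right)^{2}}$
$f{\left(U,A \right)} = -195$
$\sqrt{159657 + f{\left(-512,t{\left(23 \right)} \right)}} = \sqrt{159657 - 195} = \sqrt{159462} = 3 \sqrt{17718}$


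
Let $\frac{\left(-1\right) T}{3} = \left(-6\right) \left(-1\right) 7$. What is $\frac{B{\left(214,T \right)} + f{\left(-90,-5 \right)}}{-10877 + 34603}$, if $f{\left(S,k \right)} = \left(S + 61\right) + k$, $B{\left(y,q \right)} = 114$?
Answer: $\frac{40}{11863} \approx 0.0033718$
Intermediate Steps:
$T = -126$ ($T = - 3 \left(-6\right) \left(-1\right) 7 = - 3 \cdot 6 \cdot 7 = \left(-3\right) 42 = -126$)
$f{\left(S,k \right)} = 61 + S + k$ ($f{\left(S,k \right)} = \left(61 + S\right) + k = 61 + S + k$)
$\frac{B{\left(214,T \right)} + f{\left(-90,-5 \right)}}{-10877 + 34603} = \frac{114 - 34}{-10877 + 34603} = \frac{114 - 34}{23726} = 80 \cdot \frac{1}{23726} = \frac{40}{11863}$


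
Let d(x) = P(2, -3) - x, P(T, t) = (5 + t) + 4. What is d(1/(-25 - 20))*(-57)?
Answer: -5149/15 ≈ -343.27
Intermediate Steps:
P(T, t) = 9 + t
d(x) = 6 - x (d(x) = (9 - 3) - x = 6 - x)
d(1/(-25 - 20))*(-57) = (6 - 1/(-25 - 20))*(-57) = (6 - 1/(-45))*(-57) = (6 - 1*(-1/45))*(-57) = (6 + 1/45)*(-57) = (271/45)*(-57) = -5149/15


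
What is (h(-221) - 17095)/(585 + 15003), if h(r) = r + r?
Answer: -17537/15588 ≈ -1.1250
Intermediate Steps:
h(r) = 2*r
(h(-221) - 17095)/(585 + 15003) = (2*(-221) - 17095)/(585 + 15003) = (-442 - 17095)/15588 = -17537*1/15588 = -17537/15588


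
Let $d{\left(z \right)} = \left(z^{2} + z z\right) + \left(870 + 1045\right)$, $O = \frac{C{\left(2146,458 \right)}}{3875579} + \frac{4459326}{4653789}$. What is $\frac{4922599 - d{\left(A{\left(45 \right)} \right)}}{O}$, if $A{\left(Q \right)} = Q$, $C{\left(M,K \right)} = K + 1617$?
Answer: $\frac{29559011612479911618}{5764042270643} \approx 5.1282 \cdot 10^{6}$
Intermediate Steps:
$C{\left(M,K \right)} = 1617 + K$
$O = \frac{5764042270643}{6012042306277}$ ($O = \frac{1617 + 458}{3875579} + \frac{4459326}{4653789} = 2075 \cdot \frac{1}{3875579} + 4459326 \cdot \frac{1}{4653789} = \frac{2075}{3875579} + \frac{1486442}{1551263} = \frac{5764042270643}{6012042306277} \approx 0.95875$)
$d{\left(z \right)} = 1915 + 2 z^{2}$ ($d{\left(z \right)} = \left(z^{2} + z^{2}\right) + 1915 = 2 z^{2} + 1915 = 1915 + 2 z^{2}$)
$\frac{4922599 - d{\left(A{\left(45 \right)} \right)}}{O} = \frac{4922599 - \left(1915 + 2 \cdot 45^{2}\right)}{\frac{5764042270643}{6012042306277}} = \left(4922599 - \left(1915 + 2 \cdot 2025\right)\right) \frac{6012042306277}{5764042270643} = \left(4922599 - \left(1915 + 4050\right)\right) \frac{6012042306277}{5764042270643} = \left(4922599 - 5965\right) \frac{6012042306277}{5764042270643} = 4916634 \cdot \frac{6012042306277}{5764042270643} = \frac{29559011612479911618}{5764042270643}$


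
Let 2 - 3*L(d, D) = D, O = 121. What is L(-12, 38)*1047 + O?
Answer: -12443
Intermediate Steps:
L(d, D) = ⅔ - D/3
L(-12, 38)*1047 + O = (⅔ - ⅓*38)*1047 + 121 = (⅔ - 38/3)*1047 + 121 = -12*1047 + 121 = -12564 + 121 = -12443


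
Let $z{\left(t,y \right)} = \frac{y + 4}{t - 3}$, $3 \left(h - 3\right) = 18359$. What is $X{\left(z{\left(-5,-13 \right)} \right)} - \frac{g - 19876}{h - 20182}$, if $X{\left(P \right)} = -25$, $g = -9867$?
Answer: $- \frac{1143679}{42178} \approx -27.116$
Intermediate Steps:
$h = \frac{18368}{3}$ ($h = 3 + \frac{1}{3} \cdot 18359 = 3 + \frac{18359}{3} = \frac{18368}{3} \approx 6122.7$)
$z{\left(t,y \right)} = \frac{4 + y}{-3 + t}$
$X{\left(z{\left(-5,-13 \right)} \right)} - \frac{g - 19876}{h - 20182} = -25 - \frac{-9867 - 19876}{\frac{18368}{3} - 20182} = -25 - - \frac{29743}{- \frac{42178}{3}} = -25 - \left(-29743\right) \left(- \frac{3}{42178}\right) = -25 - \frac{89229}{42178} = - \frac{1143679}{42178}$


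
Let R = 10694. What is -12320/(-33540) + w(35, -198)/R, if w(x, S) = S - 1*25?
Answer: 6213533/17933838 ≈ 0.34647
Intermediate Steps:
w(x, S) = -25 + S (w(x, S) = S - 25 = -25 + S)
-12320/(-33540) + w(35, -198)/R = -12320/(-33540) + (-25 - 198)/10694 = -12320*(-1/33540) - 223*1/10694 = 616/1677 - 223/10694 = 6213533/17933838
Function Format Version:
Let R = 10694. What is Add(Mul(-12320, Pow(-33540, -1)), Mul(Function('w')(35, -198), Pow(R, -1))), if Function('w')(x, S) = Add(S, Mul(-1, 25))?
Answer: Rational(6213533, 17933838) ≈ 0.34647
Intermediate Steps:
Function('w')(x, S) = Add(-25, S) (Function('w')(x, S) = Add(S, -25) = Add(-25, S))
Add(Mul(-12320, Pow(-33540, -1)), Mul(Function('w')(35, -198), Pow(R, -1))) = Add(Mul(-12320, Pow(-33540, -1)), Mul(Add(-25, -198), Pow(10694, -1))) = Add(Mul(-12320, Rational(-1, 33540)), Mul(-223, Rational(1, 10694))) = Add(Rational(616, 1677), Rational(-223, 10694)) = Rational(6213533, 17933838)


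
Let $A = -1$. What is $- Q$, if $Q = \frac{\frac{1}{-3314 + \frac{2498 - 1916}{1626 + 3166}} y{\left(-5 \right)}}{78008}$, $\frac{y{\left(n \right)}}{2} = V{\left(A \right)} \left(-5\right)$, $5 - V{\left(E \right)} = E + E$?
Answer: $- \frac{2995}{11060493829} \approx -2.7078 \cdot 10^{-7}$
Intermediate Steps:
$V{\left(E \right)} = 5 - 2 E$ ($V{\left(E \right)} = 5 - \left(E + E\right) = 5 - 2 E$)
$y{\left(n \right)} = -70$ ($y{\left(n \right)} = 2 \left(5 - -2\right) \left(-5\right) = 2 \left(5 + 2\right) \left(-5\right) = 2 \cdot 7 \left(-5\right) = 2 \left(-35\right) = -70$)
$Q = \frac{2995}{11060493829}$ ($Q = \frac{\frac{1}{-3314 + \frac{2498 - 1916}{1626 + 3166}} \left(-70\right)}{78008} = \frac{1}{-3314 + \frac{582}{4792}} \left(-70\right) \frac{1}{78008} = \frac{1}{-3314 + 582 \cdot \frac{1}{4792}} \left(-70\right) \frac{1}{78008} = \frac{1}{-3314 + \frac{291}{2396}} \left(-70\right) \frac{1}{78008} = \frac{1}{- \frac{7940053}{2396}} \left(-70\right) \frac{1}{78008} = \left(- \frac{2396}{7940053}\right) \left(-70\right) \frac{1}{78008} = \frac{167720}{7940053} \cdot \frac{1}{78008} = \frac{2995}{11060493829} \approx 2.7078 \cdot 10^{-7}$)
$- Q = \left(-1\right) \frac{2995}{11060493829} = - \frac{2995}{11060493829}$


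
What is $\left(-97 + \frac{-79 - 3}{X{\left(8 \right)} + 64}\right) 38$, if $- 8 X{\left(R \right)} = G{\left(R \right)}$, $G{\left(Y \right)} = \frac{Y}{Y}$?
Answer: $- \frac{1908474}{511} \approx -3734.8$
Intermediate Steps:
$G{\left(Y \right)} = 1$
$X{\left(R \right)} = - \frac{1}{8}$ ($X{\left(R \right)} = \left(- \frac{1}{8}\right) 1 = - \frac{1}{8}$)
$\left(-97 + \frac{-79 - 3}{X{\left(8 \right)} + 64}\right) 38 = \left(-97 + \frac{-79 - 3}{- \frac{1}{8} + 64}\right) 38 = \left(-97 - \frac{82}{\frac{511}{8}}\right) 38 = \left(-97 - \frac{656}{511}\right) 38 = \left(- \frac{50223}{511}\right) 38 = - \frac{1908474}{511}$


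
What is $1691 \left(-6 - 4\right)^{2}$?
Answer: $169100$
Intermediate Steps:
$1691 \left(-6 - 4\right)^{2} = 1691 \left(-10\right)^{2} = 1691 \cdot 100 = 169100$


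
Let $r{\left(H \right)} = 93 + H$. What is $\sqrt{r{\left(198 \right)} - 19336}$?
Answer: $i \sqrt{19045} \approx 138.0 i$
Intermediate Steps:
$\sqrt{r{\left(198 \right)} - 19336} = \sqrt{\left(93 + 198\right) - 19336} = \sqrt{291 - 19336} = \sqrt{-19045} = i \sqrt{19045}$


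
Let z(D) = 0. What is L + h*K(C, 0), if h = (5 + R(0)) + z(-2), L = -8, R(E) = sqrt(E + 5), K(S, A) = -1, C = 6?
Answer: -13 - sqrt(5) ≈ -15.236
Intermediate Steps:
R(E) = sqrt(5 + E)
h = 5 + sqrt(5) (h = (5 + sqrt(5 + 0)) + 0 = (5 + sqrt(5)) + 0 = 5 + sqrt(5) ≈ 7.2361)
L + h*K(C, 0) = -8 + (5 + sqrt(5))*(-1) = -8 + (-5 - sqrt(5)) = -13 - sqrt(5)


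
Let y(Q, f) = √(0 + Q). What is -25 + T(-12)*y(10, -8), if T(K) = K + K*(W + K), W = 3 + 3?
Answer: -25 + 60*√10 ≈ 164.74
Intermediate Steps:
y(Q, f) = √Q
W = 6
T(K) = K + K*(6 + K)
-25 + T(-12)*y(10, -8) = -25 + (-12*(7 - 12))*√10 = -25 + (-12*(-5))*√10 = -25 + 60*√10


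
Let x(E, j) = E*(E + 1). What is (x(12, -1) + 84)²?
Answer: 57600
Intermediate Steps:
x(E, j) = E*(1 + E)
(x(12, -1) + 84)² = (12*(1 + 12) + 84)² = (12*13 + 84)² = (156 + 84)² = 240² = 57600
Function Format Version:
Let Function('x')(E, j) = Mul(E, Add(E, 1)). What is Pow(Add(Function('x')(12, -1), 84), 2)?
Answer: 57600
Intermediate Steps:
Function('x')(E, j) = Mul(E, Add(1, E))
Pow(Add(Function('x')(12, -1), 84), 2) = Pow(Add(Mul(12, Add(1, 12)), 84), 2) = Pow(Add(Mul(12, 13), 84), 2) = Pow(Add(156, 84), 2) = Pow(240, 2) = 57600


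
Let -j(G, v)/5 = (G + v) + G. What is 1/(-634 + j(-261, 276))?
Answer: 1/596 ≈ 0.0016779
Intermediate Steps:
j(G, v) = -10*G - 5*v (j(G, v) = -5*((G + v) + G) = -5*(v + 2*G) = -10*G - 5*v)
1/(-634 + j(-261, 276)) = 1/(-634 + (-10*(-261) - 5*276)) = 1/(-634 + (2610 - 1380)) = 1/(-634 + 1230) = 1/596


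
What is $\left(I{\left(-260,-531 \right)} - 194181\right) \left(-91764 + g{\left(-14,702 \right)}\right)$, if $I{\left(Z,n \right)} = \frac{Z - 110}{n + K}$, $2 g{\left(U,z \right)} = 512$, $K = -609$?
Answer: $\frac{1012837859138}{57} \approx 1.7769 \cdot 10^{10}$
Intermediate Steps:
$g{\left(U,z \right)} = 256$ ($g{\left(U,z \right)} = \frac{1}{2} \cdot 512 = 256$)
$I{\left(Z,n \right)} = \frac{-110 + Z}{-609 + n}$ ($I{\left(Z,n \right)} = \frac{Z - 110}{n - 609} = \frac{-110 + Z}{-609 + n}$)
$\left(I{\left(-260,-531 \right)} - 194181\right) \left(-91764 + g{\left(-14,702 \right)}\right) = \left(\frac{-110 - 260}{-609 - 531} - 194181\right) \left(-91764 + 256\right) = \left(\frac{1}{-1140} \left(-370\right) - 194181\right) \left(-91508\right) = \left(\left(- \frac{1}{1140}\right) \left(-370\right) - 194181\right) \left(-91508\right) = \left(\frac{37}{114} - 194181\right) \left(-91508\right) = \left(- \frac{22136597}{114}\right) \left(-91508\right) = \frac{1012837859138}{57}$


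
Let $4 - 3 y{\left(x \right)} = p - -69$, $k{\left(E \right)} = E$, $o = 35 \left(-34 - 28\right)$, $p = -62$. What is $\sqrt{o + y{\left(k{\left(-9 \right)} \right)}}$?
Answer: $i \sqrt{2171} \approx 46.594 i$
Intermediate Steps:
$o = -2170$ ($o = 35 \left(-62\right) = -2170$)
$y{\left(x \right)} = -1$ ($y{\left(x \right)} = \frac{4}{3} - \frac{-62 - -69}{3} = \frac{4}{3} - \frac{-62 + 69}{3} = \frac{4}{3} - \frac{7}{3} = -1$)
$\sqrt{o + y{\left(k{\left(-9 \right)} \right)}} = \sqrt{-2170 - 1} = \sqrt{-2171} = i \sqrt{2171}$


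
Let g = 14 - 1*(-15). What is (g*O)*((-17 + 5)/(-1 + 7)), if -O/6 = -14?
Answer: -4872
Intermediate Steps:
O = 84 (O = -6*(-14) = 84)
g = 29 (g = 14 + 15 = 29)
(g*O)*((-17 + 5)/(-1 + 7)) = (29*84)*((-17 + 5)/(-1 + 7)) = 2436*(-12/6) = 2436*(-12*⅙) = 2436*(-2) = -4872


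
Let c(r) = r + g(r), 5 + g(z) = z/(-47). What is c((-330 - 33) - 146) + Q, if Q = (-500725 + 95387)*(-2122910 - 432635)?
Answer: 48685396439221/47 ≈ 1.0359e+12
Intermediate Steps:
g(z) = -5 - z/47 (g(z) = -5 + z/(-47) = -5 + z*(-1/47) = -5 - z/47)
Q = 1035859499210 (Q = -405338*(-2555545) = 1035859499210)
c(r) = -5 + 46*r/47 (c(r) = r + (-5 - r/47) = -5 + 46*r/47)
c((-330 - 33) - 146) + Q = (-5 + 46*((-330 - 33) - 146)/47) + 1035859499210 = (-5 + 46*(-363 - 146)/47) + 1035859499210 = (-5 + (46/47)*(-509)) + 1035859499210 = (-5 - 23414/47) + 1035859499210 = -23649/47 + 1035859499210 = 48685396439221/47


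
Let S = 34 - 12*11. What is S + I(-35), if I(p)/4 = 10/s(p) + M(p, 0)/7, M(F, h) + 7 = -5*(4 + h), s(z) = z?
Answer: -802/7 ≈ -114.57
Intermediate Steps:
M(F, h) = -27 - 5*h (M(F, h) = -7 - 5*(4 + h) = -7 + (-20 - 5*h) = -27 - 5*h)
S = -98 (S = 34 - 132 = -98)
I(p) = -108/7 + 40/p (I(p) = 4*(10/p + (-27 - 5*0)/7) = 4*(10/p + (-27 + 0)*(⅐)) = 4*(10/p - 27*⅐) = 4*(10/p - 27/7) = 4*(-27/7 + 10/p) = -108/7 + 40/p)
S + I(-35) = -98 + (-108/7 + 40/(-35)) = -98 + (-108/7 + 40*(-1/35)) = -98 + (-108/7 - 8/7) = -98 - 116/7 = -802/7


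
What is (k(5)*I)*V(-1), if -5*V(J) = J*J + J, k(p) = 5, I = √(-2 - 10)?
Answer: 0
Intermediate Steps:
I = 2*I*√3 (I = √(-12) = 2*I*√3 ≈ 3.4641*I)
V(J) = -J/5 - J²/5 (V(J) = -(J*J + J)/5 = -(J² + J)/5 = -(J + J²)/5 = -J/5 - J²/5)
(k(5)*I)*V(-1) = (5*(2*I*√3))*(-⅕*(-1)*(1 - 1)) = (10*I*√3)*(-⅕*(-1)*0) = (10*I*√3)*0 = 0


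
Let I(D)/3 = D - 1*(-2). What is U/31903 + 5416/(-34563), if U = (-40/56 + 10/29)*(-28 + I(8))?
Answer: -35080873994/223840667967 ≈ -0.15672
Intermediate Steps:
I(D) = 6 + 3*D (I(D) = 3*(D - 1*(-2)) = 3*(D + 2) = 3*(2 + D) = 6 + 3*D)
U = -150/203 (U = (-40/56 + 10/29)*(-28 + (6 + 3*8)) = (-40*1/56 + 10*(1/29))*(-28 + (6 + 24)) = (-5/7 + 10/29)*(-28 + 30) = -75/203*2 = -150/203 ≈ -0.73892)
U/31903 + 5416/(-34563) = -150/203/31903 + 5416/(-34563) = -150/203*1/31903 + 5416*(-1/34563) = -150/6476309 - 5416/34563 = -35080873994/223840667967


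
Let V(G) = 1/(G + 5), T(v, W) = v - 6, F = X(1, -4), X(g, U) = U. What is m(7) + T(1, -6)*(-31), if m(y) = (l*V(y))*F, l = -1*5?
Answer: 470/3 ≈ 156.67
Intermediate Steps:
F = -4
T(v, W) = -6 + v
V(G) = 1/(5 + G)
l = -5
m(y) = 20/(5 + y) (m(y) = -5/(5 + y)*(-4) = 20/(5 + y))
m(7) + T(1, -6)*(-31) = 20/(5 + 7) + (-6 + 1)*(-31) = 20/12 - 5*(-31) = 20*(1/12) + 155 = 5/3 + 155 = 470/3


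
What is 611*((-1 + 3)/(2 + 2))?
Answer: 611/2 ≈ 305.50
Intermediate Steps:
611*((-1 + 3)/(2 + 2)) = 611*(2/4) = 611*(2*(¼)) = 611*(½) = 611/2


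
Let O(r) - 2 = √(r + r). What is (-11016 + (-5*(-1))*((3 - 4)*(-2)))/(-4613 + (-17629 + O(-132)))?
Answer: 30596680/61827233 + 5503*I*√66/123654466 ≈ 0.49487 + 0.00036154*I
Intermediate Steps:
O(r) = 2 + √2*√r (O(r) = 2 + √(r + r) = 2 + √(2*r) = 2 + √2*√r)
(-11016 + (-5*(-1))*((3 - 4)*(-2)))/(-4613 + (-17629 + O(-132))) = (-11016 + (-5*(-1))*((3 - 4)*(-2)))/(-4613 + (-17629 + (2 + √2*√(-132)))) = (-11016 + 5*(-1*(-2)))/(-4613 + (-17629 + (2 + √2*(2*I*√33)))) = (-11016 + 5*2)/(-4613 + (-17629 + (2 + 2*I*√66))) = (-11016 + 10)/(-4613 + (-17627 + 2*I*√66)) = -11006/(-22240 + 2*I*√66)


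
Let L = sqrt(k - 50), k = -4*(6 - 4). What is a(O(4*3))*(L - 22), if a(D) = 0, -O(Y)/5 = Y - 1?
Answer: 0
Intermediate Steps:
O(Y) = 5 - 5*Y (O(Y) = -5*(Y - 1) = -5*(-1 + Y) = 5 - 5*Y)
k = -8 (k = -4*2 = -8)
L = I*sqrt(58) (L = sqrt(-8 - 50) = sqrt(-58) = I*sqrt(58) ≈ 7.6158*I)
a(O(4*3))*(L - 22) = 0*(I*sqrt(58) - 22) = 0*(-22 + I*sqrt(58)) = 0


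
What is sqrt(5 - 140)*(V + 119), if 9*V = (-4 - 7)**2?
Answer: 1192*I*sqrt(15)/3 ≈ 1538.9*I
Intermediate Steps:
V = 121/9 (V = (-4 - 7)**2/9 = (1/9)*(-11)**2 = (1/9)*121 = 121/9 ≈ 13.444)
sqrt(5 - 140)*(V + 119) = sqrt(5 - 140)*(121/9 + 119) = sqrt(-135)*(1192/9) = (3*I*sqrt(15))*(1192/9) = 1192*I*sqrt(15)/3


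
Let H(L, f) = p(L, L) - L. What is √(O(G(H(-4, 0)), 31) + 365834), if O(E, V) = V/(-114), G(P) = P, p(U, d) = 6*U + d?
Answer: √4754375130/114 ≈ 604.84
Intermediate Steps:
p(U, d) = d + 6*U
H(L, f) = 6*L (H(L, f) = (L + 6*L) - L = 7*L - L = 6*L)
O(E, V) = -V/114 (O(E, V) = V*(-1/114) = -V/114)
√(O(G(H(-4, 0)), 31) + 365834) = √(-1/114*31 + 365834) = √(-31/114 + 365834) = √(41705045/114) = √4754375130/114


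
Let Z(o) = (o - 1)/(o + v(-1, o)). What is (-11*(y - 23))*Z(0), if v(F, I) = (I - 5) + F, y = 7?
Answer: 88/3 ≈ 29.333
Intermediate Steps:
v(F, I) = -5 + F + I (v(F, I) = (-5 + I) + F = -5 + F + I)
Z(o) = (-1 + o)/(-6 + 2*o) (Z(o) = (o - 1)/(o + (-5 - 1 + o)) = (-1 + o)/(o + (-6 + o)) = (-1 + o)/(-6 + 2*o))
(-11*(y - 23))*Z(0) = (-11*(7 - 23))*((-1 + 0)/(2*(-3 + 0))) = (-11*(-16))*((½)*(-1)/(-3)) = 176*((½)*(-⅓)*(-1)) = 176*(⅙) = 88/3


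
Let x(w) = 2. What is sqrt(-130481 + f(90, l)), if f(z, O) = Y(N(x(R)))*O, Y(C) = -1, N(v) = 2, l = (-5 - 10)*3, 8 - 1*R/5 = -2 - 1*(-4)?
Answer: 2*I*sqrt(32609) ≈ 361.16*I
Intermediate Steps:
R = 30 (R = 40 - 5*(-2 - 1*(-4)) = 40 - 5*(-2 + 4) = 40 - 5*2 = 40 - 10 = 30)
l = -45 (l = -15*3 = -45)
f(z, O) = -O
sqrt(-130481 + f(90, l)) = sqrt(-130481 - 1*(-45)) = sqrt(-130481 + 45) = sqrt(-130436) = 2*I*sqrt(32609)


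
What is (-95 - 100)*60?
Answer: -11700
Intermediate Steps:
(-95 - 100)*60 = -195*60 = -11700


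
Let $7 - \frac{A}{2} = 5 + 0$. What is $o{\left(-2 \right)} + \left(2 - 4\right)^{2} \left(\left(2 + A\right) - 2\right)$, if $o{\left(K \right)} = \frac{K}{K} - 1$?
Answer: $16$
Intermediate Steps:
$A = 4$ ($A = 14 - 2 \left(5 + 0\right) = 14 - 10 = 4$)
$o{\left(K \right)} = 0$ ($o{\left(K \right)} = 1 - 1 = 0$)
$o{\left(-2 \right)} + \left(2 - 4\right)^{2} \left(\left(2 + A\right) - 2\right) = 0 + \left(2 - 4\right)^{2} \left(\left(2 + 4\right) - 2\right) = 0 + \left(-2\right)^{2} \left(6 - 2\right) = 0 + 4 \cdot 4 = 0 + 16 = 16$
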